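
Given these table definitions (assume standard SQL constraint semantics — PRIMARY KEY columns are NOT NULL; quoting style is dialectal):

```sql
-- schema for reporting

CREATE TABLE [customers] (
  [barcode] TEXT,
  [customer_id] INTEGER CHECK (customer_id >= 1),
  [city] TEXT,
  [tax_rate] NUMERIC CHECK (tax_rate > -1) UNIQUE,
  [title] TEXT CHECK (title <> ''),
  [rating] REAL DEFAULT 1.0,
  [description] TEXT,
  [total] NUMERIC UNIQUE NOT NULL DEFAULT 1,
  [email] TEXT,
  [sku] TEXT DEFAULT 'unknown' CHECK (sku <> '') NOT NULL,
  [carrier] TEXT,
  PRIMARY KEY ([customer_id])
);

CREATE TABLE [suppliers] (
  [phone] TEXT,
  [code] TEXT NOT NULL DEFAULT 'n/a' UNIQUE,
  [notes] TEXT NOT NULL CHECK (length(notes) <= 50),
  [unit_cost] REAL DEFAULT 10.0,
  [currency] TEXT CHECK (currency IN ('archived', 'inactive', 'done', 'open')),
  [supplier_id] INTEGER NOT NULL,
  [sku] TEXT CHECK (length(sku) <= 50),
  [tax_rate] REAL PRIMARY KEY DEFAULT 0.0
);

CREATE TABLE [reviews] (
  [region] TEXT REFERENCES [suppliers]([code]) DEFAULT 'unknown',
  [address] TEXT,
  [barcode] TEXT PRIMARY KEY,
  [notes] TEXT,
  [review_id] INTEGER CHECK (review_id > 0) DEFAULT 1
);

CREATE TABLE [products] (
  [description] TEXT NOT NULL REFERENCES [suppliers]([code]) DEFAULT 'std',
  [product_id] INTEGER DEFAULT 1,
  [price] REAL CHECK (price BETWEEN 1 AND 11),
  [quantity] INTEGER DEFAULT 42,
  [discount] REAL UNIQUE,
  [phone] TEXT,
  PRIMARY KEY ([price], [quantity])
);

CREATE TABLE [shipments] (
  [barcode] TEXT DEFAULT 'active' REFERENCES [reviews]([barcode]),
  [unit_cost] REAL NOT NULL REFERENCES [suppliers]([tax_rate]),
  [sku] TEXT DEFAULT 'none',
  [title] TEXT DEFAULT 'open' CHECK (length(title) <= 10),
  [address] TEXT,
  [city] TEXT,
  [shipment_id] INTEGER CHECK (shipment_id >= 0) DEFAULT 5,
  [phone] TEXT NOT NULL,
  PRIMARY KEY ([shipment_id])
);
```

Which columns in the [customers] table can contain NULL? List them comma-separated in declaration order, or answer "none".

barcode, city, tax_rate, title, rating, description, email, carrier

- barcode: no NOT NULL constraint applies → nullable.
- customer_id: part of the PRIMARY KEY, which implies NOT NULL → not nullable.
- city: no NOT NULL constraint applies → nullable.
- tax_rate: CHECK does not forbid NULL (a CHECK constraint passes when its expression is NULL) → nullable.
- title: CHECK does not forbid NULL (a CHECK constraint passes when its expression is NULL) → nullable.
- rating: DEFAULT only fills an omitted column; an explicit NULL is still allowed → nullable.
- description: no NOT NULL constraint applies → nullable.
- total: declared NOT NULL → not nullable.
- email: no NOT NULL constraint applies → nullable.
- sku: declared NOT NULL → not nullable.
- carrier: no NOT NULL constraint applies → nullable.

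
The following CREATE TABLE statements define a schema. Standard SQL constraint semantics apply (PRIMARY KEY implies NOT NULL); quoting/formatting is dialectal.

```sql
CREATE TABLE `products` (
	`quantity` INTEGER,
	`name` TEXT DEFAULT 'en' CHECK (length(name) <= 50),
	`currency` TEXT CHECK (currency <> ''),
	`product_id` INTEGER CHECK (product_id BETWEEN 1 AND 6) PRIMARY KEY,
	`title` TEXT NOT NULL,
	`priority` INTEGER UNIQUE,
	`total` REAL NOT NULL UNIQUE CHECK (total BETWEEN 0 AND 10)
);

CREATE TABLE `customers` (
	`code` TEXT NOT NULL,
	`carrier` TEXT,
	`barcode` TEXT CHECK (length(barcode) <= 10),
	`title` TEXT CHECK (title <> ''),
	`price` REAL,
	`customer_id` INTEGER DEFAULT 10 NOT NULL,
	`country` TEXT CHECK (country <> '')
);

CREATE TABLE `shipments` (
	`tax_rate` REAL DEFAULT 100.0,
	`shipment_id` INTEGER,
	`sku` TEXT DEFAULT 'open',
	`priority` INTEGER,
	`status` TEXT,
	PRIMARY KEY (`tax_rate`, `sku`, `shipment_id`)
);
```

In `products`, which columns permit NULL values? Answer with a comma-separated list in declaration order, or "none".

quantity, name, currency, priority

- quantity: no NOT NULL constraint applies → nullable.
- name: CHECK does not forbid NULL (a CHECK constraint passes when its expression is NULL) → nullable.
- currency: CHECK does not forbid NULL (a CHECK constraint passes when its expression is NULL) → nullable.
- product_id: part of the PRIMARY KEY, which implies NOT NULL → not nullable.
- title: declared NOT NULL → not nullable.
- priority: UNIQUE does not imply NOT NULL → nullable.
- total: declared NOT NULL → not nullable.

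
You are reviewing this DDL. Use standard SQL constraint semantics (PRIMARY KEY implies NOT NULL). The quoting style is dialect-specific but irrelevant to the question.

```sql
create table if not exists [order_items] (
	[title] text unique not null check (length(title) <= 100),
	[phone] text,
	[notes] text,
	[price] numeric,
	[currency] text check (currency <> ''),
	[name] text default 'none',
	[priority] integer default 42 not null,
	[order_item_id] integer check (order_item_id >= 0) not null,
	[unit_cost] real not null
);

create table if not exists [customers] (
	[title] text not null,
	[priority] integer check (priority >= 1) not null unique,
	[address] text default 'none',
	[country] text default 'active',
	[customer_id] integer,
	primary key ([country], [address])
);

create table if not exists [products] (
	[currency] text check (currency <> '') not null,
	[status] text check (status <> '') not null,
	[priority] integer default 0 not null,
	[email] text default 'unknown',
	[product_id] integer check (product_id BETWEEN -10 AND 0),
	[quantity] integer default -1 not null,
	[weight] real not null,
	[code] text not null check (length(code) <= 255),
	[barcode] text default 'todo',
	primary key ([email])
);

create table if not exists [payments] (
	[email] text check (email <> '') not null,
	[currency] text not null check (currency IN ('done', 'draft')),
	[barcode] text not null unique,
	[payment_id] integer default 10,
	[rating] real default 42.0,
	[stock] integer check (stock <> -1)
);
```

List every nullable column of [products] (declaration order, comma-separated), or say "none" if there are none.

- currency: declared NOT NULL → not nullable.
- status: declared NOT NULL → not nullable.
- priority: declared NOT NULL → not nullable.
- email: part of the PRIMARY KEY, which implies NOT NULL → not nullable.
- product_id: CHECK does not forbid NULL (a CHECK constraint passes when its expression is NULL) → nullable.
- quantity: declared NOT NULL → not nullable.
- weight: declared NOT NULL → not nullable.
- code: declared NOT NULL → not nullable.
- barcode: DEFAULT only fills an omitted column; an explicit NULL is still allowed → nullable.

product_id, barcode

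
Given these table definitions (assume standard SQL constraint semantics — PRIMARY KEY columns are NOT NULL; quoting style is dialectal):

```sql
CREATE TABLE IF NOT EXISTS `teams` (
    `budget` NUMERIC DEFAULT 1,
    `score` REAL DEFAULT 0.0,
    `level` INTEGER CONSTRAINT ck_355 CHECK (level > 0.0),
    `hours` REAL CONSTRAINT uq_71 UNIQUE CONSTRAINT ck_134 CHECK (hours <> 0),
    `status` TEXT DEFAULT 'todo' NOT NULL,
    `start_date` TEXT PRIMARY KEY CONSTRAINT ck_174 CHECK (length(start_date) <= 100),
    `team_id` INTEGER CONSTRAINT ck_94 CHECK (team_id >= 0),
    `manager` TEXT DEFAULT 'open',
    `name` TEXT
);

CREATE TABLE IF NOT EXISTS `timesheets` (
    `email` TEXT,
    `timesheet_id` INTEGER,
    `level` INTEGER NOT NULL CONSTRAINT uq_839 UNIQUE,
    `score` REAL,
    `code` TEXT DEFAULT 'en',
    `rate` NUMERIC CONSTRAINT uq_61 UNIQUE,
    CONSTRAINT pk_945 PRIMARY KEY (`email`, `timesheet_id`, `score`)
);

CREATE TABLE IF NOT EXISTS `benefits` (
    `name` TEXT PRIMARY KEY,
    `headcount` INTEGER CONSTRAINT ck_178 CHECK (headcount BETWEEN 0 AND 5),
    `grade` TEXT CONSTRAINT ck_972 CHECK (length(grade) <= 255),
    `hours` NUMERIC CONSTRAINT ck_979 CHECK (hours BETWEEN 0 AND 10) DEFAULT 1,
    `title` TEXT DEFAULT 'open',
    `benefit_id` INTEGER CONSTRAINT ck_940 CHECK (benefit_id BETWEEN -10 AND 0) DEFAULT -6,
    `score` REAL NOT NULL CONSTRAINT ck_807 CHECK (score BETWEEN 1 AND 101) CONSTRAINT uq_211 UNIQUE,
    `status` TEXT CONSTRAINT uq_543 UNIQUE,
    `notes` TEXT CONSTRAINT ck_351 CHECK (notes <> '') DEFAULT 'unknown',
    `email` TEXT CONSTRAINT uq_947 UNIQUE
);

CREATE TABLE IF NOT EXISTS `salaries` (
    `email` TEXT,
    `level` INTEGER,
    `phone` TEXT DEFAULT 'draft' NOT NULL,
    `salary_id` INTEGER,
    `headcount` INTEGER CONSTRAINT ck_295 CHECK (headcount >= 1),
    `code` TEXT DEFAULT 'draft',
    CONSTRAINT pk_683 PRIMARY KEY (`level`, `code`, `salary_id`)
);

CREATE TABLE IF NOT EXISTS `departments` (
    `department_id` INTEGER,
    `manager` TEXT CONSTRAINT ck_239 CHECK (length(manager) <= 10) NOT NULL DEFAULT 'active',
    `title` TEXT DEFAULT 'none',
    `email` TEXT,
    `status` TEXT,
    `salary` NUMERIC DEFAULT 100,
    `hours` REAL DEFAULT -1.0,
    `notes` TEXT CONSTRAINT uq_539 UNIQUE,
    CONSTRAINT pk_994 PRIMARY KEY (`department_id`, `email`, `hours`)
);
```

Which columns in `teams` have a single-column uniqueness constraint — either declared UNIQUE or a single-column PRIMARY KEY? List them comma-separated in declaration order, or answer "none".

- budget: no UNIQUE or single-column PK constraint.
- score: no UNIQUE or single-column PK constraint.
- level: no UNIQUE or single-column PK constraint.
- hours: declared UNIQUE → unique.
- status: no UNIQUE or single-column PK constraint.
- start_date: single-column PRIMARY KEY → unique.
- team_id: no UNIQUE or single-column PK constraint.
- manager: no UNIQUE or single-column PK constraint.
- name: no UNIQUE or single-column PK constraint.

hours, start_date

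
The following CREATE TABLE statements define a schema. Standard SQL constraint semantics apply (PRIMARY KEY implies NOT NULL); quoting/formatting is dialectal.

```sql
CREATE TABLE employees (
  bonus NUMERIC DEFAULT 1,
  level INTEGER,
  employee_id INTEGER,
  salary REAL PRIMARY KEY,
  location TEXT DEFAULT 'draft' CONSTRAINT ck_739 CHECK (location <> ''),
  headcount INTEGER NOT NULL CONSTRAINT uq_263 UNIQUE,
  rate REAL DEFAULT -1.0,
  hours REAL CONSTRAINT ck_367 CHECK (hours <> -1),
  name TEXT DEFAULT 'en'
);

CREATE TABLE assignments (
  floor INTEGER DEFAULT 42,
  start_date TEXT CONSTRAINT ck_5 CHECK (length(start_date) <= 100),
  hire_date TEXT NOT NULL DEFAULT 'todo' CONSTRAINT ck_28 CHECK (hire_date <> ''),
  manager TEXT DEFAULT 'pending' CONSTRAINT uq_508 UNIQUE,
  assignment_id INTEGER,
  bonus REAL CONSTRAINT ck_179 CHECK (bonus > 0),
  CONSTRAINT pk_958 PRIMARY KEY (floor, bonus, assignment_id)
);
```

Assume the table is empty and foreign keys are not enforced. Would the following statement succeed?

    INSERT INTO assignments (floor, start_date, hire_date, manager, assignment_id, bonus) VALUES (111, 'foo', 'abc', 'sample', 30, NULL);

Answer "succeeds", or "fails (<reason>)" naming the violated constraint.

fails (NOT NULL on bonus)

bonus is explicitly set to NULL, but bonus is part of the PRIMARY KEY (implied NOT NULL).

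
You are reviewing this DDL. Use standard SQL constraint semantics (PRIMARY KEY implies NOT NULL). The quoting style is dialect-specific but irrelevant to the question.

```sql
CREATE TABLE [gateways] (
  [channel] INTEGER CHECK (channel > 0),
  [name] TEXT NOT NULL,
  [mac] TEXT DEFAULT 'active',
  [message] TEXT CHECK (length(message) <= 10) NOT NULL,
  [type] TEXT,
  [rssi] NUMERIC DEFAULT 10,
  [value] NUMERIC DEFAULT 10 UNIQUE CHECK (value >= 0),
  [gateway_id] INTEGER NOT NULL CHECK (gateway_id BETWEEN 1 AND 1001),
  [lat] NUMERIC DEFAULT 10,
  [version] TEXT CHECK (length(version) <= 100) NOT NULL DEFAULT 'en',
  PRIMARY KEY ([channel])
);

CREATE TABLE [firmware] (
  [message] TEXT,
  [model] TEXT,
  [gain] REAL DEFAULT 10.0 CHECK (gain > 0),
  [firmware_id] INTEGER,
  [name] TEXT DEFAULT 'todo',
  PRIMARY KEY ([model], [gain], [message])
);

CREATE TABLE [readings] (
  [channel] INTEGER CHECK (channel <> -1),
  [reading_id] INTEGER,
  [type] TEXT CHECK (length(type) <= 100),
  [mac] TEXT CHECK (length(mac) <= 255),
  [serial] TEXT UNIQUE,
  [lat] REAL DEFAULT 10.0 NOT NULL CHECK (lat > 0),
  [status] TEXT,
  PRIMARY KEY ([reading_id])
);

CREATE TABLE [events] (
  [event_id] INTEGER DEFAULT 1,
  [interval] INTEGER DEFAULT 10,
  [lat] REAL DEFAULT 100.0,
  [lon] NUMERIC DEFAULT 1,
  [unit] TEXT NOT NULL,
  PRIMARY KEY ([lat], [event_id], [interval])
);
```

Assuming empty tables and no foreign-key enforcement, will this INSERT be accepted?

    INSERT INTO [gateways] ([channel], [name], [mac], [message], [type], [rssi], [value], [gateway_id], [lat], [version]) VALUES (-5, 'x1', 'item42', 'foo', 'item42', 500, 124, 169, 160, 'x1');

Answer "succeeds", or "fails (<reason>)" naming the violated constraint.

fails (CHECK on channel)

The value -5 for channel violates CHECK (channel > 0).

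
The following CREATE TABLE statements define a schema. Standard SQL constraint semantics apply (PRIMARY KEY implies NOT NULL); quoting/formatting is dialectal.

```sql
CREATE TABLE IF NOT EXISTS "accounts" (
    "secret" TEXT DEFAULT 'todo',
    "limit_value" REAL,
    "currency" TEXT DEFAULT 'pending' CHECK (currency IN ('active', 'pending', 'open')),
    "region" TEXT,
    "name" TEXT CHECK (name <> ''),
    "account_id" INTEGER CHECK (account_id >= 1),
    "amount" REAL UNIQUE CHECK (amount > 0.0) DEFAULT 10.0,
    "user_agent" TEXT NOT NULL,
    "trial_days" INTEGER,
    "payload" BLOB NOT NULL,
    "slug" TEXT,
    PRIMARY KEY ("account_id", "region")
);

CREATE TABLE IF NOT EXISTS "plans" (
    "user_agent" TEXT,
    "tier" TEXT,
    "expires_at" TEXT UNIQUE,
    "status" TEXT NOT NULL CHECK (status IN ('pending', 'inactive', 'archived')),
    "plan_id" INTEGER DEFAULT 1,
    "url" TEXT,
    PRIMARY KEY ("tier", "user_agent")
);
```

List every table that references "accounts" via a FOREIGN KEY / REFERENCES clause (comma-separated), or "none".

none

No REFERENCES clause anywhere in the schema names accounts.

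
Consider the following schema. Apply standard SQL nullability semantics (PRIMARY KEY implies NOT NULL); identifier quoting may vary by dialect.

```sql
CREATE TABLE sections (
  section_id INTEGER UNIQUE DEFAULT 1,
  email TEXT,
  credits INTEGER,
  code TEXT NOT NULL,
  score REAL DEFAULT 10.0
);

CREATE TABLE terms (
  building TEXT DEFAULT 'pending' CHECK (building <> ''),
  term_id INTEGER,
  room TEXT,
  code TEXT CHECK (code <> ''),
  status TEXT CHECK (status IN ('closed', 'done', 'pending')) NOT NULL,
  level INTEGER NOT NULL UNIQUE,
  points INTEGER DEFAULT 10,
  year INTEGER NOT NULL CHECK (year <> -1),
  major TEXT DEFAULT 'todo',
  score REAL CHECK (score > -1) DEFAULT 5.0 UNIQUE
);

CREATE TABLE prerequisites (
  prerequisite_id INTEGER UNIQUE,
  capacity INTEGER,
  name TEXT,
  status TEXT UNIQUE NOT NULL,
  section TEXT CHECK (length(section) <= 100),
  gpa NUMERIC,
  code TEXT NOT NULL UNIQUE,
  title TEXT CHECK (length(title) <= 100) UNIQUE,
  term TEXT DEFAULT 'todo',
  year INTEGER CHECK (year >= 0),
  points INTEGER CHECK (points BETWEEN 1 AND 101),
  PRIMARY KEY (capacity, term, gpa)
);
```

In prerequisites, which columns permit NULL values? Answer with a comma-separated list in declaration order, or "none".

prerequisite_id, name, section, title, year, points

- prerequisite_id: UNIQUE does not imply NOT NULL → nullable.
- capacity: part of the PRIMARY KEY, which implies NOT NULL → not nullable.
- name: no NOT NULL constraint applies → nullable.
- status: declared NOT NULL → not nullable.
- section: CHECK does not forbid NULL (a CHECK constraint passes when its expression is NULL) → nullable.
- gpa: part of the PRIMARY KEY, which implies NOT NULL → not nullable.
- code: declared NOT NULL → not nullable.
- title: CHECK does not forbid NULL (a CHECK constraint passes when its expression is NULL) → nullable.
- term: part of the PRIMARY KEY, which implies NOT NULL → not nullable.
- year: CHECK does not forbid NULL (a CHECK constraint passes when its expression is NULL) → nullable.
- points: CHECK does not forbid NULL (a CHECK constraint passes when its expression is NULL) → nullable.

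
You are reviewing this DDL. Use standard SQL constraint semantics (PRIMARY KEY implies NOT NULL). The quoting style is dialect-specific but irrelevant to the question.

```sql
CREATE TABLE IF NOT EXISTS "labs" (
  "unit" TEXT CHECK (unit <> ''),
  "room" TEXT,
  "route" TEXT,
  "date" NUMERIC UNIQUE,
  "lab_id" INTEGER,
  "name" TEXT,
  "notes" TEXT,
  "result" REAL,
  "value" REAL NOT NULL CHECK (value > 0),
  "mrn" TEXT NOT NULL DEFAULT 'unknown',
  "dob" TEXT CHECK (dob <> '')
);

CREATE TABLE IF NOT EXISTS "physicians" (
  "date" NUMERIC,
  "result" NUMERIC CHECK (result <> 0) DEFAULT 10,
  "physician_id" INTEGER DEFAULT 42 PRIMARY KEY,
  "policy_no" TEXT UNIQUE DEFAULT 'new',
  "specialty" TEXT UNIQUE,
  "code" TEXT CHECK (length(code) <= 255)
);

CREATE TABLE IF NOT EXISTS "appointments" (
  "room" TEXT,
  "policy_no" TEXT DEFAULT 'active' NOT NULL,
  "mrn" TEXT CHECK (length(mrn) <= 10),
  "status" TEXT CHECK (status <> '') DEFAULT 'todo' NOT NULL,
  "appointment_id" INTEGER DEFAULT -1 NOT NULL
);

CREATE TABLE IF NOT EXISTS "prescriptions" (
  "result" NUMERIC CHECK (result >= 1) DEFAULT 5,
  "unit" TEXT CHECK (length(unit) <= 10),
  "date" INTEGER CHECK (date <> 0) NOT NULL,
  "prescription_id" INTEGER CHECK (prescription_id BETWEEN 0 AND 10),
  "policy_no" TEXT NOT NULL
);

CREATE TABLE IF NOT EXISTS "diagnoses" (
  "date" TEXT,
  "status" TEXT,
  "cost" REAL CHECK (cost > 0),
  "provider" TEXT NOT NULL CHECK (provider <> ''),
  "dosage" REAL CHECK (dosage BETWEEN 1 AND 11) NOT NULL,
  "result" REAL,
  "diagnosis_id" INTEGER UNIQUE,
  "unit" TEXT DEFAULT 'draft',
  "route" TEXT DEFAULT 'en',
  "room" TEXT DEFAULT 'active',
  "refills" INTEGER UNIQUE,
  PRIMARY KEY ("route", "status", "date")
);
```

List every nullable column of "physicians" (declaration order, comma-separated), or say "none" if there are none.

- date: no NOT NULL constraint applies → nullable.
- result: CHECK does not forbid NULL (a CHECK constraint passes when its expression is NULL) → nullable.
- physician_id: part of the PRIMARY KEY, which implies NOT NULL → not nullable.
- policy_no: UNIQUE does not imply NOT NULL → nullable.
- specialty: UNIQUE does not imply NOT NULL → nullable.
- code: CHECK does not forbid NULL (a CHECK constraint passes when its expression is NULL) → nullable.

date, result, policy_no, specialty, code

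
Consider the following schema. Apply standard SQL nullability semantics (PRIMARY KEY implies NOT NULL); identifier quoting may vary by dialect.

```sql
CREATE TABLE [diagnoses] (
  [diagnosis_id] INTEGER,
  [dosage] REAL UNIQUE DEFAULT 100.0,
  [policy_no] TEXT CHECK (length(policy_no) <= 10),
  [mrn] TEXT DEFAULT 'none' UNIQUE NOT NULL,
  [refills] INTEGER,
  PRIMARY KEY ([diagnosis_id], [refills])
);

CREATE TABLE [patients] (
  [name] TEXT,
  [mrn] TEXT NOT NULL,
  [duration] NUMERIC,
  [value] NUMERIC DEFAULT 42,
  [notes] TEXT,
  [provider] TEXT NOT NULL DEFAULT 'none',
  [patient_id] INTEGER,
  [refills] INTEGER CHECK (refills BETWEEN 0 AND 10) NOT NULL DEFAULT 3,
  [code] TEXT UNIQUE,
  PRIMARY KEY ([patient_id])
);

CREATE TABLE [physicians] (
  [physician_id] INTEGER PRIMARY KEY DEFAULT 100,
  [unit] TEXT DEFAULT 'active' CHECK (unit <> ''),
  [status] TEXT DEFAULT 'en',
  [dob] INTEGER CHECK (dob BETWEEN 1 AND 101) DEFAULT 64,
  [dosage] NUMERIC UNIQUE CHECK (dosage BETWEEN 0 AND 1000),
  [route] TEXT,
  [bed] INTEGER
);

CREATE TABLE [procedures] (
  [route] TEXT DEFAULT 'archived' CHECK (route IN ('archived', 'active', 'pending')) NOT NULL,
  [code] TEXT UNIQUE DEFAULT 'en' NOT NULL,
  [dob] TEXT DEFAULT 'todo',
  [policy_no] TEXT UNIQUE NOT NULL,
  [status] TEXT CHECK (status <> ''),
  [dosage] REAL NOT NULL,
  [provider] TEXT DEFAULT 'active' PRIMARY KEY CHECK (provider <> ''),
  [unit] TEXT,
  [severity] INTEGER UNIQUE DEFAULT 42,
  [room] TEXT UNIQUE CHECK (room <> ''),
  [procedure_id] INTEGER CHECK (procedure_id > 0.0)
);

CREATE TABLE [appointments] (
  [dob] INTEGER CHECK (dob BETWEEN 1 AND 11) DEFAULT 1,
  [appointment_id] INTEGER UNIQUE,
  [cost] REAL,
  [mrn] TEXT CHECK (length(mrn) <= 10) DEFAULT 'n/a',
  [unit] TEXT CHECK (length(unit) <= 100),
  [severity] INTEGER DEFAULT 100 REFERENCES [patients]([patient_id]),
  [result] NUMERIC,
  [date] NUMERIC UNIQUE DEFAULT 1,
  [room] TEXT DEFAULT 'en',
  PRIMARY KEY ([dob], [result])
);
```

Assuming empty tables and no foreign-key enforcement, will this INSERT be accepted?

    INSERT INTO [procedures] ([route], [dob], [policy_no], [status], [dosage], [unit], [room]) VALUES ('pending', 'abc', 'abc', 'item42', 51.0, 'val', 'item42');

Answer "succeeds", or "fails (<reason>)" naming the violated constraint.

NOT NULL columns: code defaults to 'en'; dosage is supplied; policy_no is supplied; provider defaults to 'active'; route is supplied.
CHECK constraints: 'pending' satisfies (route IN ('archived', 'active', 'pending')); 'item42' satisfies (status <> ''); 'item42' satisfies (room <> '').
No constraint is violated.

succeeds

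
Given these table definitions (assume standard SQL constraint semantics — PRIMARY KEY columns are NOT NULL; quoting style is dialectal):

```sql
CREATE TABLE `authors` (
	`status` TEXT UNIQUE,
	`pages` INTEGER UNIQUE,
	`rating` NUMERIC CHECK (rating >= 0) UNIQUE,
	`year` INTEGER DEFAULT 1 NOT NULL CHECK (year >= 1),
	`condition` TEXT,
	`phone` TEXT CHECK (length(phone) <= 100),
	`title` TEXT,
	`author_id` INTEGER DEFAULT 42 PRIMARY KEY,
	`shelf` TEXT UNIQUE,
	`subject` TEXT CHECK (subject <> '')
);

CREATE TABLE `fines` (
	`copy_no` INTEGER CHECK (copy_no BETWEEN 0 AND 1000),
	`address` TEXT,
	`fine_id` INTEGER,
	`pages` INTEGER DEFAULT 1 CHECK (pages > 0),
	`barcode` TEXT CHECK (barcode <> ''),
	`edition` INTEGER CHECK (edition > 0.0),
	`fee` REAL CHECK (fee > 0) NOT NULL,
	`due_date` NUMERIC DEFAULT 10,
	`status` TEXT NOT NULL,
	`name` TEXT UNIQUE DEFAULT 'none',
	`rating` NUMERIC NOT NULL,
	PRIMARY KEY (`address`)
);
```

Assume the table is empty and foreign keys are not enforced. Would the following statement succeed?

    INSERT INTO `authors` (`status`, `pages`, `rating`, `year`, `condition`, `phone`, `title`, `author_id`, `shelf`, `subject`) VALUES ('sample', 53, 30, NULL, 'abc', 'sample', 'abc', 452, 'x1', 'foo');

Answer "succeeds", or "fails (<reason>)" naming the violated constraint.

year is explicitly set to NULL, but year is declared NOT NULL.

fails (NOT NULL on year)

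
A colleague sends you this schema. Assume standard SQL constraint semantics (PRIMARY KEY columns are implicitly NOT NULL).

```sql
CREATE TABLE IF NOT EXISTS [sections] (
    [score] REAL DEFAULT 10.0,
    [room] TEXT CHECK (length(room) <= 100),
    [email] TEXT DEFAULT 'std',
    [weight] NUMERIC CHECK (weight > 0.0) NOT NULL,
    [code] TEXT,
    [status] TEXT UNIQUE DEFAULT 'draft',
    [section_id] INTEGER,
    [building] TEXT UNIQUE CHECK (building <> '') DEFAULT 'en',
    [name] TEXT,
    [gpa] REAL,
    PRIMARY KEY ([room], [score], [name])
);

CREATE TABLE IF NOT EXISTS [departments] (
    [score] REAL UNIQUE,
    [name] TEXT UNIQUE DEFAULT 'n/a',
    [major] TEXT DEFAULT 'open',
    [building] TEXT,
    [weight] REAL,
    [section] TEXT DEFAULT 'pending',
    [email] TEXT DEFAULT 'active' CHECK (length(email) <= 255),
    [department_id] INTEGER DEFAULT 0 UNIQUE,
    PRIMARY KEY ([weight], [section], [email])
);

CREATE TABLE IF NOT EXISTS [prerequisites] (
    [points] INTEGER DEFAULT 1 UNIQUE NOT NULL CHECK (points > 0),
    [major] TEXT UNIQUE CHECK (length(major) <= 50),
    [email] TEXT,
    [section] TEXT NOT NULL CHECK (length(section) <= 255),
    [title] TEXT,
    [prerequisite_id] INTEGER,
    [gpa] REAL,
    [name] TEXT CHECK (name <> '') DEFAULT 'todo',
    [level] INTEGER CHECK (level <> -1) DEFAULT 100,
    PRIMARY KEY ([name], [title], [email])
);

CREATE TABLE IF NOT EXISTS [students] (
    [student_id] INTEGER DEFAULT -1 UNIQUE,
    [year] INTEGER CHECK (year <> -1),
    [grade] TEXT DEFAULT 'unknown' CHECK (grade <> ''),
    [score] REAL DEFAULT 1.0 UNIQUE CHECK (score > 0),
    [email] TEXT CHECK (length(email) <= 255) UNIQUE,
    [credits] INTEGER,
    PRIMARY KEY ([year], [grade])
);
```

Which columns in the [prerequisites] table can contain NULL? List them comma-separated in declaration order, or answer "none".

major, prerequisite_id, gpa, level

- points: declared NOT NULL → not nullable.
- major: CHECK does not forbid NULL (a CHECK constraint passes when its expression is NULL) → nullable.
- email: part of the PRIMARY KEY, which implies NOT NULL → not nullable.
- section: declared NOT NULL → not nullable.
- title: part of the PRIMARY KEY, which implies NOT NULL → not nullable.
- prerequisite_id: no NOT NULL constraint applies → nullable.
- gpa: no NOT NULL constraint applies → nullable.
- name: part of the PRIMARY KEY, which implies NOT NULL → not nullable.
- level: CHECK does not forbid NULL (a CHECK constraint passes when its expression is NULL) → nullable.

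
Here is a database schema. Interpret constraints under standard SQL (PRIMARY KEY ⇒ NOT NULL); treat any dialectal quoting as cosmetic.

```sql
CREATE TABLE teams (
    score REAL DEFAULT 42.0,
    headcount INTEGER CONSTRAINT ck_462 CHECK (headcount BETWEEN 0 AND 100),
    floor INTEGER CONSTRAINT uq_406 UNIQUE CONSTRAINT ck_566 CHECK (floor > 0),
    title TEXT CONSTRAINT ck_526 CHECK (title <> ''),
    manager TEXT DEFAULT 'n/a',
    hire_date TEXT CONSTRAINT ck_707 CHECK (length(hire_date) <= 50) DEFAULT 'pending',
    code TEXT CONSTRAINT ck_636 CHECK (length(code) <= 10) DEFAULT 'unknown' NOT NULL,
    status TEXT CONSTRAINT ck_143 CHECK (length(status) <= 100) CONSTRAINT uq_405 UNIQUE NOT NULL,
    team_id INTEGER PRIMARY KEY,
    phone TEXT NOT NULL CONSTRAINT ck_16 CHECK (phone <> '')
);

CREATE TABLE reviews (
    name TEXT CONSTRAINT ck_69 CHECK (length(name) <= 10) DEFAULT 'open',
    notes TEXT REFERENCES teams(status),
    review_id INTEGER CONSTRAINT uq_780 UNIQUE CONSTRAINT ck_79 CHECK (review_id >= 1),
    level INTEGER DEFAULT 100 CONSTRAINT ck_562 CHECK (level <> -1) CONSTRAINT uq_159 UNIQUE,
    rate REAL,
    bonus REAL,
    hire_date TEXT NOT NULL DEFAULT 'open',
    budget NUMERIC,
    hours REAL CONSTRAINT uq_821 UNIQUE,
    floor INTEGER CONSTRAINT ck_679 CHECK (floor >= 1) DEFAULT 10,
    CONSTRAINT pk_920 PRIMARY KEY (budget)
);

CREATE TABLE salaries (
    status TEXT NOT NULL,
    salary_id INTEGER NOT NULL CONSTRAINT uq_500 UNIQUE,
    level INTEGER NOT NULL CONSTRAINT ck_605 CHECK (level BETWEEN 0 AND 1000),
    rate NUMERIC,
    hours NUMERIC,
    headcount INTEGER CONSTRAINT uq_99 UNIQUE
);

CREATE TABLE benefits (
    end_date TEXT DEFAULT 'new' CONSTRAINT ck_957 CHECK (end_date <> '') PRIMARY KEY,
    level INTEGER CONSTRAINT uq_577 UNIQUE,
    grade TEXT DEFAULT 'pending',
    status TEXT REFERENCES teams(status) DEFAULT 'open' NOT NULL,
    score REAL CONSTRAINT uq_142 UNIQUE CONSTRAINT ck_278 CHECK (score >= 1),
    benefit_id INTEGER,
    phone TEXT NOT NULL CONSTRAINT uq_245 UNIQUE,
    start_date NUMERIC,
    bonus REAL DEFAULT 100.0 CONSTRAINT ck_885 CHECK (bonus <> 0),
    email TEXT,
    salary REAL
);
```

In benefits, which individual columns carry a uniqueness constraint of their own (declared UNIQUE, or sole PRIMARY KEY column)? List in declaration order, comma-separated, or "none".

end_date, level, score, phone

- end_date: single-column PRIMARY KEY → unique.
- level: declared UNIQUE → unique.
- grade: no UNIQUE or single-column PK constraint.
- status: no UNIQUE or single-column PK constraint.
- score: declared UNIQUE → unique.
- benefit_id: no UNIQUE or single-column PK constraint.
- phone: declared UNIQUE → unique.
- start_date: no UNIQUE or single-column PK constraint.
- bonus: no UNIQUE or single-column PK constraint.
- email: no UNIQUE or single-column PK constraint.
- salary: no UNIQUE or single-column PK constraint.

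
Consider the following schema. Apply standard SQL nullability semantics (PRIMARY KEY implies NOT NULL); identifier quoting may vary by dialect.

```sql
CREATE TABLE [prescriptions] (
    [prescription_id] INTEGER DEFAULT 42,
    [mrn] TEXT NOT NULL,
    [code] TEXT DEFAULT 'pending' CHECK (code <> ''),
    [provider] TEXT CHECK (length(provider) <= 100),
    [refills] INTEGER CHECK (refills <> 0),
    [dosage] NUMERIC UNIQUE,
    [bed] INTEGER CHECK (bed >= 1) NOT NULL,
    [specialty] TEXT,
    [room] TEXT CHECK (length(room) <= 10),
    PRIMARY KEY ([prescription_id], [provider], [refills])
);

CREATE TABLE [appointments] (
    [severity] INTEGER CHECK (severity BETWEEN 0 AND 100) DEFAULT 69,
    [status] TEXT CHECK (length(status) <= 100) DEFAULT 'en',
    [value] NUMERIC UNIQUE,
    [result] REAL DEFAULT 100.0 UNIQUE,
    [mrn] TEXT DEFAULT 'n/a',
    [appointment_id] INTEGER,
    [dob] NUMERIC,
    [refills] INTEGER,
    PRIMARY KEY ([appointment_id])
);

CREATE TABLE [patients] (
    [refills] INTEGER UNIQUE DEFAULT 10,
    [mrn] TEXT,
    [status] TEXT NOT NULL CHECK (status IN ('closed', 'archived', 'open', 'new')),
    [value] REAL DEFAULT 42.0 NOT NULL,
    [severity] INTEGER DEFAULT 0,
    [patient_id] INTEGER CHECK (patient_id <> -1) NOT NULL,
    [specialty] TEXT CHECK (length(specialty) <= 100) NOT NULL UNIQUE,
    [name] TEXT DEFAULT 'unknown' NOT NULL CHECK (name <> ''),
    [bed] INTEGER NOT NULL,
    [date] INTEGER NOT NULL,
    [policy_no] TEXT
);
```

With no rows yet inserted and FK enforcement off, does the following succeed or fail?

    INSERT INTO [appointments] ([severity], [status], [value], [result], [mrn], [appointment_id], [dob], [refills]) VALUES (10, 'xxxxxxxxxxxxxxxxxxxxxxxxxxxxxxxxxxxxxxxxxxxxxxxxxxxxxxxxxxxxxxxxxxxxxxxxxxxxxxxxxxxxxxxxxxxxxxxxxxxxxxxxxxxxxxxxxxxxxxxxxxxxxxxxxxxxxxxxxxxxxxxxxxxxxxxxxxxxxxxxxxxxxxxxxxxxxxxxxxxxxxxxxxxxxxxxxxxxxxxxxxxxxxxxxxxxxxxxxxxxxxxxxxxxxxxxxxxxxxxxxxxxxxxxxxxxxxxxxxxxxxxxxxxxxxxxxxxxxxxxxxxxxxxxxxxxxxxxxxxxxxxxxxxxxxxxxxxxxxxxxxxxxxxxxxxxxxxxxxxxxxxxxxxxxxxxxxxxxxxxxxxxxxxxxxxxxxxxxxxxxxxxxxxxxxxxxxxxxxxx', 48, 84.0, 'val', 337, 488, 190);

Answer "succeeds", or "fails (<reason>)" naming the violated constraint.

The value 'xxxxxxxxxxxxxxxxxxxxxxxxxxxxxxxxxxxxxxxxxxxxxxxxxxxxxxxxxxxxxxxxxxxxxxxxxxxxxxxxxxxxxxxxxxxxxxxxxxxxxxxxxxxxxxxxxxxxxxxxxxxxxxxxxxxxxxxxxxxxxxxxxxxxxxxxxxxxxxxxxxxxxxxxxxxxxxxxxxxxxxxxxxxxxxxxxxxxxxxxxxxxxxxxxxxxxxxxxxxxxxxxxxxxxxxxxxxxxxxxxxxxxxxxxxxxxxxxxxxxxxxxxxxxxxxxxxxxxxxxxxxxxxxxxxxxxxxxxxxxxxxxxxxxxxxxxxxxxxxxxxxxxxxxxxxxxxxxxxxxxxxxxxxxxxxxxxxxxxxxxxxxxxxxxxxxxxxxxxxxxxxxxxxxxxxxxxxxxxxx' for status violates CHECK (length(status) <= 100).

fails (CHECK on status)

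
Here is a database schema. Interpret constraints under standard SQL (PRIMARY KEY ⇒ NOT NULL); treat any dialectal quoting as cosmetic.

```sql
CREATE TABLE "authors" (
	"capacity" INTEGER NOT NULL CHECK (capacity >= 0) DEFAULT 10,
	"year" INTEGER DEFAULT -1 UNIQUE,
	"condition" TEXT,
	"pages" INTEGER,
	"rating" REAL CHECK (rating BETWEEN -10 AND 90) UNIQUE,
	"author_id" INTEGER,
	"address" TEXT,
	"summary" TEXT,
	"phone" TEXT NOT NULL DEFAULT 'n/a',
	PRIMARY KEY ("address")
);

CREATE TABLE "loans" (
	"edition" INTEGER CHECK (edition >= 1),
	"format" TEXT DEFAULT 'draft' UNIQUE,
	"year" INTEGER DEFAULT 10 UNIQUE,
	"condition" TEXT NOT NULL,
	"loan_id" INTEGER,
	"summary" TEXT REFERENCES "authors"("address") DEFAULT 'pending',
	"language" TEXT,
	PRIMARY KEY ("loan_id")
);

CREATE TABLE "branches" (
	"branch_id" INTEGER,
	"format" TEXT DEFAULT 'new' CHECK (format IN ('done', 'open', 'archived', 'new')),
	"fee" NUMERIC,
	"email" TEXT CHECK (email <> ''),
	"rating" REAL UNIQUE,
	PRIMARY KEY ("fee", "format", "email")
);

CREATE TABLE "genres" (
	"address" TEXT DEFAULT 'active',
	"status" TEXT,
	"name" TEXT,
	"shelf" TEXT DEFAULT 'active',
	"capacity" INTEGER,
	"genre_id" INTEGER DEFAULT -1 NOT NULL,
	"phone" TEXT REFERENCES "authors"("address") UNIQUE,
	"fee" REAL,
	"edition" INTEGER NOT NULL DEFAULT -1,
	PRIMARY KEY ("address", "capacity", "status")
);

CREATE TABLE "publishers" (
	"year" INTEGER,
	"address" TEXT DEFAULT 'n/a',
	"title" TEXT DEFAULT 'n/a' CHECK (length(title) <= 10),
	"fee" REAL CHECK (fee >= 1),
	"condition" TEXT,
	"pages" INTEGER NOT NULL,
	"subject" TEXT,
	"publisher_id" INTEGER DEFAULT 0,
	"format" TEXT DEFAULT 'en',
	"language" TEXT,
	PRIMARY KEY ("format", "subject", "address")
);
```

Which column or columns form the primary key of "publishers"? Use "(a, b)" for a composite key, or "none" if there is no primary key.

(format, subject, address)

A table-level PRIMARY KEY clause names 3 columns: format, subject, address.
This is a composite key — the combination is unique, not each column individually.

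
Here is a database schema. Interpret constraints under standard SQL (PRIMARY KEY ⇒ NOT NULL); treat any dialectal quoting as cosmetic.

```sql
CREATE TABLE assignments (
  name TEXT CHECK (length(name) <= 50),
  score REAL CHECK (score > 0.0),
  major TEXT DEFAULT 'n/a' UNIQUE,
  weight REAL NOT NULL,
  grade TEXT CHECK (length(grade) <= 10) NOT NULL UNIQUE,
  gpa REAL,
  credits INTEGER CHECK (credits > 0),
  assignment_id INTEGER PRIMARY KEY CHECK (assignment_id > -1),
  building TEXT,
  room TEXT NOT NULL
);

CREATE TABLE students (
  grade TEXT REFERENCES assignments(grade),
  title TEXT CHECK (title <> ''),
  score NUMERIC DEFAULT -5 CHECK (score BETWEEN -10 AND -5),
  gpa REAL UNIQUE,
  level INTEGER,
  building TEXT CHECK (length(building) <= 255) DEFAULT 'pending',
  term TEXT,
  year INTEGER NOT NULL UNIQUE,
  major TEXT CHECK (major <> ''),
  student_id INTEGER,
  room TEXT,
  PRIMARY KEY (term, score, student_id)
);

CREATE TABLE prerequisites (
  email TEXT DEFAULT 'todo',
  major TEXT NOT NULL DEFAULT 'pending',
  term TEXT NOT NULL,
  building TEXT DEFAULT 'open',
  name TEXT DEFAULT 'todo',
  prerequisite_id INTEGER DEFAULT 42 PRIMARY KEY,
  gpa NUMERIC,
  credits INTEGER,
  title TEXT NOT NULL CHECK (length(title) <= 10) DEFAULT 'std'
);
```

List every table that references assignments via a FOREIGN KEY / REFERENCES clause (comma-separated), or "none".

- students.grade references assignments(grade).

students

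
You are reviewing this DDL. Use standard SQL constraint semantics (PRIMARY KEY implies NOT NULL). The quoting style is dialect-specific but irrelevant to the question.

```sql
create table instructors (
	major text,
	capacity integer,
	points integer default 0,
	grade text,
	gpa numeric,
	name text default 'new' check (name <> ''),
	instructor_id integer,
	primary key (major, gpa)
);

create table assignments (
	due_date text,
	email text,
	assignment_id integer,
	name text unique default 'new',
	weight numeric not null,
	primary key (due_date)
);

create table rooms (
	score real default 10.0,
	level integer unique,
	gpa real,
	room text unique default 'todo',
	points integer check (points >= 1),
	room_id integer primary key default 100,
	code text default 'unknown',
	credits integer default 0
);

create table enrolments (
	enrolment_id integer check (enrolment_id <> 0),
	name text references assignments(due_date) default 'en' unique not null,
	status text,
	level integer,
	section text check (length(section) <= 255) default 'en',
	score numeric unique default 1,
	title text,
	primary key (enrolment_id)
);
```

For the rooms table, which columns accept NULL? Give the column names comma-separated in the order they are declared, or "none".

score, level, gpa, room, points, code, credits

- score: DEFAULT only fills an omitted column; an explicit NULL is still allowed → nullable.
- level: UNIQUE does not imply NOT NULL → nullable.
- gpa: no NOT NULL constraint applies → nullable.
- room: UNIQUE does not imply NOT NULL → nullable.
- points: CHECK does not forbid NULL (a CHECK constraint passes when its expression is NULL) → nullable.
- room_id: part of the PRIMARY KEY, which implies NOT NULL → not nullable.
- code: DEFAULT only fills an omitted column; an explicit NULL is still allowed → nullable.
- credits: DEFAULT only fills an omitted column; an explicit NULL is still allowed → nullable.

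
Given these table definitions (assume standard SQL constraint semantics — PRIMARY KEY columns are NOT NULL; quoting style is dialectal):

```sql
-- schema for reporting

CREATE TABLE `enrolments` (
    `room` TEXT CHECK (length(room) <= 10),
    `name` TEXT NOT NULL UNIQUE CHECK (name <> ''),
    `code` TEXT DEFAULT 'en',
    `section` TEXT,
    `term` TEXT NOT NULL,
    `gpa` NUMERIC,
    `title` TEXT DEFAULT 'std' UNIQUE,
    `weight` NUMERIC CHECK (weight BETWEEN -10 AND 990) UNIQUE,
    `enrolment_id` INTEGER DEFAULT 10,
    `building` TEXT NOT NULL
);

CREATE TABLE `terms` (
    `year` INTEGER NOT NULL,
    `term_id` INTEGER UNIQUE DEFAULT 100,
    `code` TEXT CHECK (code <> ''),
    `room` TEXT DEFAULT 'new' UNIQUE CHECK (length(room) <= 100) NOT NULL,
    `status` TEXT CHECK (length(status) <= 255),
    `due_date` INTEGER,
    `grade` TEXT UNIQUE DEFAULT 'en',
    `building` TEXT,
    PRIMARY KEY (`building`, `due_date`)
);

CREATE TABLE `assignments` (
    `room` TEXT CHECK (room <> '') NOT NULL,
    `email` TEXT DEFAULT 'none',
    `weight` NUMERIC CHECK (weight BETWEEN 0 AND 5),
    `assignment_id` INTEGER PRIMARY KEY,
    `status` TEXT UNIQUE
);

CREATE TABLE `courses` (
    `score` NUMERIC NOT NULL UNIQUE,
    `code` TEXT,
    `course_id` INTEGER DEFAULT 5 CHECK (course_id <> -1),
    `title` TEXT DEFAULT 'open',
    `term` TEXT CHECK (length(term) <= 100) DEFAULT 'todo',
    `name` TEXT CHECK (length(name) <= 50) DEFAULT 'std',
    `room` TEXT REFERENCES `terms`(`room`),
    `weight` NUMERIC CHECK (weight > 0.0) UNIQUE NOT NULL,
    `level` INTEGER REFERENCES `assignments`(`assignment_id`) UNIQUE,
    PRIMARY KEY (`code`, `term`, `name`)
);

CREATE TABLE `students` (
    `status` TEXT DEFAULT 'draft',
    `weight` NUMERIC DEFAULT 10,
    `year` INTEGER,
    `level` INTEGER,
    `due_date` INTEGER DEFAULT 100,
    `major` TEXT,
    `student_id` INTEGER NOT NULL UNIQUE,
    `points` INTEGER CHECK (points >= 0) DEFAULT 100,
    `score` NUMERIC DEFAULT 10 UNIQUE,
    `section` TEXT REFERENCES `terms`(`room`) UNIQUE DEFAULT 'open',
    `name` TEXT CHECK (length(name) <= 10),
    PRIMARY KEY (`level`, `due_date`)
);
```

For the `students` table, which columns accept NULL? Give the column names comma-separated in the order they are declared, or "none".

- status: DEFAULT only fills an omitted column; an explicit NULL is still allowed → nullable.
- weight: DEFAULT only fills an omitted column; an explicit NULL is still allowed → nullable.
- year: no NOT NULL constraint applies → nullable.
- level: part of the PRIMARY KEY, which implies NOT NULL → not nullable.
- due_date: part of the PRIMARY KEY, which implies NOT NULL → not nullable.
- major: no NOT NULL constraint applies → nullable.
- student_id: declared NOT NULL → not nullable.
- points: CHECK does not forbid NULL (a CHECK constraint passes when its expression is NULL) → nullable.
- score: UNIQUE does not imply NOT NULL → nullable.
- section: a foreign key column may be NULL unless separately constrained → nullable.
- name: CHECK does not forbid NULL (a CHECK constraint passes when its expression is NULL) → nullable.

status, weight, year, major, points, score, section, name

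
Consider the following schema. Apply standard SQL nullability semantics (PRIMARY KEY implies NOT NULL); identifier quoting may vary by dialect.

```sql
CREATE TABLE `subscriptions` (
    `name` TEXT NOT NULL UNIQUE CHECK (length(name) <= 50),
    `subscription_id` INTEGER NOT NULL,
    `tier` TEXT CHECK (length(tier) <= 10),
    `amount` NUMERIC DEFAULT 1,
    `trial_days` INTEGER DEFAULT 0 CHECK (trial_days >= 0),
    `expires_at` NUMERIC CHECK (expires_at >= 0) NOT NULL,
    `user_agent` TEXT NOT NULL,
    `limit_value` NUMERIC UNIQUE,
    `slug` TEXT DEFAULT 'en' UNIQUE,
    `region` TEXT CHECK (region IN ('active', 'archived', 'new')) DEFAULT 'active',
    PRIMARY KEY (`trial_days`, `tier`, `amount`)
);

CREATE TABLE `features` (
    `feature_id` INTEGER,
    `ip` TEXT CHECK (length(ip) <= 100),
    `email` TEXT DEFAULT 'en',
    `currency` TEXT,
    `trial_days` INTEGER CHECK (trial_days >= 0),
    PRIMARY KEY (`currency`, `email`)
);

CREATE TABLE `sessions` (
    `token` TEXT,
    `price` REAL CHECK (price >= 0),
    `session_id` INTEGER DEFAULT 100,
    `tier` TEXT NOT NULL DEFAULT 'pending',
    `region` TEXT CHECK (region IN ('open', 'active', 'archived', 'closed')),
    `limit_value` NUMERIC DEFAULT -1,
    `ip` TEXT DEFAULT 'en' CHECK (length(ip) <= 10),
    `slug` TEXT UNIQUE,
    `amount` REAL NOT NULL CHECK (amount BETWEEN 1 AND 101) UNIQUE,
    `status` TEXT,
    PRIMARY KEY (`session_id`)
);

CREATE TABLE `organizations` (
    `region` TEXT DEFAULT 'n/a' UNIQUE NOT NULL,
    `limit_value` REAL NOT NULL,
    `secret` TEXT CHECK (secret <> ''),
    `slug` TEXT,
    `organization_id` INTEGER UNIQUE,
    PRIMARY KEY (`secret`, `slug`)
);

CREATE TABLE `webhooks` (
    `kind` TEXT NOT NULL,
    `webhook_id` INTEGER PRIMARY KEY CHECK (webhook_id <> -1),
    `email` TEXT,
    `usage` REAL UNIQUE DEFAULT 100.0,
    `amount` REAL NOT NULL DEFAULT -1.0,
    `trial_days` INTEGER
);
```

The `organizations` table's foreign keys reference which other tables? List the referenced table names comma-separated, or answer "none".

none

No column in organizations has a REFERENCES clause.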